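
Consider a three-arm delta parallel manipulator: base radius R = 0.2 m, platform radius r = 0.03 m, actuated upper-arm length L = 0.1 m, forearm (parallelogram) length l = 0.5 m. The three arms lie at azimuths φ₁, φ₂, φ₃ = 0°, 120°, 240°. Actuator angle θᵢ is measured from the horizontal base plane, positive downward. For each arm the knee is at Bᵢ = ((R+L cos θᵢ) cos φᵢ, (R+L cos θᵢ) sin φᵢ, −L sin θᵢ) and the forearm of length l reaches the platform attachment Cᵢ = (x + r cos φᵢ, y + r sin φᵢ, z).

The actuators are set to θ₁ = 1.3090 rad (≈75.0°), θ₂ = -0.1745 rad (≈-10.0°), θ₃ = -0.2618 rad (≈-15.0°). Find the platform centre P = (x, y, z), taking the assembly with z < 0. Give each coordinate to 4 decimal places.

(-0.1869, -0.0074, -0.4182)

φ1=0.0°: virtual centre (0.1959, 0.0000, -0.0966), radius l
arm 2 at φ=120.0°: ρ2 = 0.2685;  centre 2 = (-0.1342, 0.2325, 0.0174)
φ3=240.0°: virtual centre (-0.1333, -0.2309, 0.0259), radius l
eliminate P² terms by subtracting sphere 1 from 2 and 3
plane₁₂: -0.6602x+0.4650y+0.2279z = 0.0247
Cramer: x(z) = -0.0370+0.3587z;  y(z) = 0.0006+0.0191z
into |P−centre ₁|² = l²: 1.1290z² + 0.0262z + -0.1865 = 0;  Δ = 0.8427;  z = -0.4182 or 0.3950 → z<0 root = -0.4182
x = -0.1869, y = -0.0074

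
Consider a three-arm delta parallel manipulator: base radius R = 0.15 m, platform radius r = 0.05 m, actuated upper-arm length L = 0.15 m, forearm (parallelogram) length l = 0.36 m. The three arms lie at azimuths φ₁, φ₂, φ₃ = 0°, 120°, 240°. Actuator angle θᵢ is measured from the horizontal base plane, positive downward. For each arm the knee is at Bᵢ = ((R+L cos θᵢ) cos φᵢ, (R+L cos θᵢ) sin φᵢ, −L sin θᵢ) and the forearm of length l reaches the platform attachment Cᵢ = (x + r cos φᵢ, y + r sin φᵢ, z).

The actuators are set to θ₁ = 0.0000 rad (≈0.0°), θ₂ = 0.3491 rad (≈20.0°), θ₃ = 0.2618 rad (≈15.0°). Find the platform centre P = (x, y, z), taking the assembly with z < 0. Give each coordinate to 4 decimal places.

arm 1 at φ=0.0°: (R−r)+L cos θ1 = 0.2500;  S1 = (0.2500, 0.0000, 0.0000)
φ2=120.0°: virtual centre (-0.1205, 0.2087, -0.0513), radius l
arm 3 at φ=240.0°: (R−r)+L cos θ3 = 0.2449;  S3 = (-0.1224, -0.2121, -0.0388)
eliminate P² terms by subtracting sphere 1 from 2 and 3
plane₁₂: -0.7410x+0.4173y+-0.1026z = -0.0018
Cramer: x(z) = 0.0019-0.1215z;  y(z) = -0.0009+0.0302z
sphere 1 gives Az²+Bz+C=0 with A=1.0157, B=0.0602, C=-0.0681;  B²−4AC=0.2801;  roots -0.2902, 0.2309;  negative root z = -0.2902
x = 0.0372, y = -0.0097

(0.0372, -0.0097, -0.2902)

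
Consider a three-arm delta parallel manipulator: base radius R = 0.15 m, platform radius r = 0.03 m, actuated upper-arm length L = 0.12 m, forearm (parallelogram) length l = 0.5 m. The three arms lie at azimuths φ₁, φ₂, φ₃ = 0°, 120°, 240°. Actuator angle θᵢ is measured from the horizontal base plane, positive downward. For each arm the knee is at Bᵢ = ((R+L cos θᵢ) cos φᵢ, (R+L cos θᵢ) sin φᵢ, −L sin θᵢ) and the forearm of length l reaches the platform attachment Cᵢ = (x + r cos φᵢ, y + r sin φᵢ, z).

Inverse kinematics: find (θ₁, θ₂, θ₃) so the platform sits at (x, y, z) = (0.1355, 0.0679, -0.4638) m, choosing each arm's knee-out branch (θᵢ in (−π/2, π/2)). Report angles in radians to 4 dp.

θ₁ = -0.1743, θ₂ = 0.4366, θ₃ = 0.8728

φ1=0.0° → target in arm frame (0.1355, 0.0679)
  e−x'=-0.0155;  (l²−L²−(e−x')²−y'²−z²)/2L = 0.0652
  √(A²+B²)=0.4641;  θ1 = -1.6042+1.4299 ≈ -0.1743
rotate P by −φ2: (-0.0089, -0.1513, -0.4638)
  A=0.1289, B=-0.4638, C=(l²−L²−A²−y'²−z²)/(2L)=-0.0793
  √(A²+B²)=0.4814;  θ2 = -1.2996+1.7362 ≈ 0.4366
arm 3 (φ=240.0°): x'=-0.1266, y'=0.0834
  A cos θ + B sin θ = C:  0.2466·cos θ + -0.4638·sin θ = -0.1969
  θ3 = atan2(B,A) + arccos(C/0.5253) = 0.8728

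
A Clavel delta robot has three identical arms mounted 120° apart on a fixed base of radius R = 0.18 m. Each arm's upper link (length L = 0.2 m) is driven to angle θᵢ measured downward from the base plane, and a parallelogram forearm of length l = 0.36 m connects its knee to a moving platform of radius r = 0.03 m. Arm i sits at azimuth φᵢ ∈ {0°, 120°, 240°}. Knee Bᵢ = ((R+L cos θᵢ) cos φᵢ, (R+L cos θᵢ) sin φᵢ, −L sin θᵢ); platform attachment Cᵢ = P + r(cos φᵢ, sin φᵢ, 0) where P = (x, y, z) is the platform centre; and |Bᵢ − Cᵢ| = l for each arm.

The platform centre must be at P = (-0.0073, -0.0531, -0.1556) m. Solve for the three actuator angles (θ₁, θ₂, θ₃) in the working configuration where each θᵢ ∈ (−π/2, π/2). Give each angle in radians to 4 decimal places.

θ₁ = 0.3492, θ₂ = 0.6109, θ₃ = -0.2622

rotate P by −φ1: (-0.0073, -0.0531, -0.1556)
  A=0.1573, B=-0.1556, C=(l²−L²−A²−y'²−z²)/(2L)=0.0946
  θ1 = atan2(B,A) + arccos(C/0.2213) = 0.3492
rotate P by −φ2: (-0.0423, 0.0329, -0.1556)
  A=0.1923, B=-0.1556, C=(l²−L²−A²−y'²−z²)/(2L)=0.0683
  γ=atan2(-0.1556,0.1923)=-0.6802;  ψ=arccos(0.2760)=1.2911;  θ2=γ+ψ≈0.6109
arm 3 (φ=240.0°): x'=0.0496, y'=0.0202
  e−x'=0.1004;  (l²−L²−(e−x')²−y'²−z²)/2L = 0.1373
  √(A²+B²)=0.1852;  θ3 = -0.9979+0.7357 ≈ -0.2622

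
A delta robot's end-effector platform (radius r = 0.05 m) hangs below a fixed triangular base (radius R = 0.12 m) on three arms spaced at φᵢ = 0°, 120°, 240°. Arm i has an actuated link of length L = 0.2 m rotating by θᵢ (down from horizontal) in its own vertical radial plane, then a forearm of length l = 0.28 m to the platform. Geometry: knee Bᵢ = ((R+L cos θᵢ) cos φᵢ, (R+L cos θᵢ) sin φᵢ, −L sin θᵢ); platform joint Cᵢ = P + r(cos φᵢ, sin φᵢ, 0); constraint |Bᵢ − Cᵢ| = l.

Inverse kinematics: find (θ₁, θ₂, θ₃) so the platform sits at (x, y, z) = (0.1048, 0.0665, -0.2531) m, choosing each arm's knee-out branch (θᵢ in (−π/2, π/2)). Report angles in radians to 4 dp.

φ1=0.0° → target in arm frame (0.1048, 0.0665)
  A cos θ + B sin θ = C:  -0.0348·cos θ + -0.2531·sin θ = -0.0782
  θ1 = atan2(B,A) + arccos(C/0.2555) = 0.1746
rotate P by −φ2: (0.0052, -0.1240, -0.2531)
  e−x'=0.0648;  (l²−L²−(e−x')²−y'²−z²)/2L = -0.1131
  √(A²+B²)=0.2613;  θ2 = -1.3201+2.0185 ≈ 0.6984
rotate P by −φ3: (-0.1100, 0.0575, -0.2531)
  A=0.1800, B=-0.2531, C=(l²−L²−A²−y'²−z²)/(2L)=-0.1534
  √(A²+B²)=0.3106;  θ3 = -0.9526+2.0874 ≈ 1.1348

θ₁ = 0.1746, θ₂ = 0.6984, θ₃ = 1.1348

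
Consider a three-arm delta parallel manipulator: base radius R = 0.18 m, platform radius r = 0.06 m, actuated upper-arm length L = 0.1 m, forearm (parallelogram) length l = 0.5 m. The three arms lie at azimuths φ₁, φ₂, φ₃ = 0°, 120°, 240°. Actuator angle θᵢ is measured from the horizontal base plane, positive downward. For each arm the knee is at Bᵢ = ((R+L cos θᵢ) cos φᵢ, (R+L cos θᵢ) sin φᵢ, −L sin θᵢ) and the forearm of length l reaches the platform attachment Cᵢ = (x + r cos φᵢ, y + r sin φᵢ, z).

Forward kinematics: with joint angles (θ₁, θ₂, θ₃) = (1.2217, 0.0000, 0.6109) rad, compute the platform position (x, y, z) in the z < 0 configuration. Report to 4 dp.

(-0.1460, 0.0786, -0.4860)

φ1=0.0°: virtual centre (0.1542, 0.0000, -0.0940), radius l
φ2=120.0°: virtual centre (-0.1100, 0.1905, 0.0000), radius l
φ3=240.0°: virtual centre (-0.1010, -0.1749, -0.0574), radius l
subtract pairs → two planes through P
plane₁₂: -0.5284x+0.3811y+0.1879z = 0.0158
det = 0.3793;  x = -0.0261+0.2469z,  y = 0.0053+-0.1509z
quadratic in z: (1.0837)z²+(0.0973)z+(-0.2086)=0, √Δ=0.9560 → z ∈ {-0.4860, 0.3962}; z = -0.4860 (taking z<0)
x = -0.1460, y = 0.0786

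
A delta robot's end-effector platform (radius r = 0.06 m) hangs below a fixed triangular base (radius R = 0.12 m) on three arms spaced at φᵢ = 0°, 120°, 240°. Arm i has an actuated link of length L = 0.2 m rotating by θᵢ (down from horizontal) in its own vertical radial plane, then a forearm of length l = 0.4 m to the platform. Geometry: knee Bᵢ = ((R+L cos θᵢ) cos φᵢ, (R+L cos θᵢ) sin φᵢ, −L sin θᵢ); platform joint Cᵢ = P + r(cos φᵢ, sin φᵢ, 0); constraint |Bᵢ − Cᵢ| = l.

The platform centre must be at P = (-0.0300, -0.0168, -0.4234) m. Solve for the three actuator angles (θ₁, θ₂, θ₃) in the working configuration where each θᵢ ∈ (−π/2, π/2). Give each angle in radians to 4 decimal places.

θ₁ = 0.6109, θ₂ = 0.5232, θ₃ = 0.4361

φ1=0.0° → target in arm frame (-0.0300, -0.0168)
  A=0.0900, B=-0.4234, C=(l²−L²−A²−y'²−z²)/(2L)=-0.1691
  θ1 = atan2(B,A) + arccos(C/0.4329) = 0.6109
φ2=120.0° → target in arm frame (0.0005, 0.0344)
  e−x'=0.0595;  (l²−L²−(e−x')²−y'²−z²)/2L = -0.1600
  γ=atan2(-0.4234,0.0595)=-1.4311;  ψ=arccos(-0.3742)=1.9543;  θ2=γ+ψ≈0.5232
rotate P by −φ3: (0.0295, -0.0176, -0.4234)
  e−x'=0.0305;  (l²−L²−(e−x')²−y'²−z²)/2L = -0.1513
  θ3 = atan2(B,A) + arccos(C/0.4245) = 0.4361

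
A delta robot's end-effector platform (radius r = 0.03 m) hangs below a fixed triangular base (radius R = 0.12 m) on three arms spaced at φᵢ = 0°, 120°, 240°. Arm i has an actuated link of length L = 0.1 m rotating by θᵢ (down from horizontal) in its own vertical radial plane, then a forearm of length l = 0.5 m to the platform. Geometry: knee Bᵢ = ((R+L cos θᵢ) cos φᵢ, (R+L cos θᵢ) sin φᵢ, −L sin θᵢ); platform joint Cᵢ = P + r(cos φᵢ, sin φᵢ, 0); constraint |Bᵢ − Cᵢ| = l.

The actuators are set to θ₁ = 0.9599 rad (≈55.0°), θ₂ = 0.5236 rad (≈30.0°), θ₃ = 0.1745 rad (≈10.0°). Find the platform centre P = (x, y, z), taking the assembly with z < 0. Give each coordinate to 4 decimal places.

S1 = (0.1474·cos0.0°, 0.1474·sin0.0°, -0.0819) = (0.1474, 0.0000, -0.0819)
S2 = (0.1766·cos120.0°, 0.1766·sin120.0°, -0.0500) = (-0.0883, 0.1529, -0.0500)
φ3=240.0°: virtual centre (-0.0942, -0.1632, -0.0174), radius l
|S₂|²−|S₁|² = 0.0053;  |S₃|²−|S₁|² = 0.0074
linear system: -0.4713x+0.3059y = 0.0053−0.0638z; -0.4832x+-0.3265y = 0.0074−0.1291z
Cramer: x(z) = -0.0132+0.2000z;  y(z) = -0.0031+0.0995z
sphere 1 gives Az²+Bz+C=0 with A=1.0499, B=0.0990, C=-0.2175;  B²−4AC=0.9232;  roots -0.5047, 0.4104;  negative root z = -0.5047
x = -0.1141, y = -0.0533

(-0.1141, -0.0533, -0.5047)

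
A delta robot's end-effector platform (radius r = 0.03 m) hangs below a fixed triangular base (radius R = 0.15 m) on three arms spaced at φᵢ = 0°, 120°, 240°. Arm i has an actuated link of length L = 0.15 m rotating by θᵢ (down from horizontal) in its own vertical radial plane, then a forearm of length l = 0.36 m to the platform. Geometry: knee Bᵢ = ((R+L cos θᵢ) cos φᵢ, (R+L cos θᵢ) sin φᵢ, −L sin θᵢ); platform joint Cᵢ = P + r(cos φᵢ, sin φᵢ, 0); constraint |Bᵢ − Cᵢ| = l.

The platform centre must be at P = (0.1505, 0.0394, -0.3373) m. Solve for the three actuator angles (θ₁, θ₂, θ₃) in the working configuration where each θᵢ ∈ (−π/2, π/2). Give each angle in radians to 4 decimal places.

rotate P by −φ1: (0.1505, 0.0394, -0.3373)
  A cos θ + B sin θ = C:  -0.0305·cos θ + -0.3373·sin θ = -0.0305
  θ1 = atan2(B,A) + arccos(C/0.3387) = 0.0000
rotate P by −φ2: (-0.0411, -0.1500, -0.3373)
  e−x'=0.1611;  (l²−L²−(e−x')²−y'²−z²)/2L = -0.1838
  γ=atan2(-0.3373,0.1611)=-1.1251;  ψ=arccos(-0.4917)=2.0849;  θ2=γ+ψ≈0.9597
arm 3 (φ=240.0°): x'=-0.1094, y'=0.1106
  A=0.2294, B=-0.3373, C=(l²−L²−A²−y'²−z²)/(2L)=-0.2384
  √(A²+B²)=0.4079;  θ3 = -0.9736+2.1950 ≈ 1.2214

θ₁ = 0.0000, θ₂ = 0.9597, θ₃ = 1.2214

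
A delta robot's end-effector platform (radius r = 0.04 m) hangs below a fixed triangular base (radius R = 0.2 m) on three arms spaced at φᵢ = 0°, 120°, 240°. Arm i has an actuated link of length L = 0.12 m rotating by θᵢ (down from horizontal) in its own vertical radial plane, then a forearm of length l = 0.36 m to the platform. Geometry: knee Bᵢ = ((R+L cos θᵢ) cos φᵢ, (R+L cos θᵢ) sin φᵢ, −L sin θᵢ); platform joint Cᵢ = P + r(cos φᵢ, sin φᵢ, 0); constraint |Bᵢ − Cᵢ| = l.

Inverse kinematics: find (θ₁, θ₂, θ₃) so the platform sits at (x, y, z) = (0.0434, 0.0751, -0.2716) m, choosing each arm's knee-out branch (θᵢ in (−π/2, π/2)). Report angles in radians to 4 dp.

φ1=0.0° → target in arm frame (0.0434, 0.0751)
  A=0.1166, B=-0.2716, C=(l²−L²−A²−y'²−z²)/(2L)=0.0925
  θ1 = atan2(B,A) + arccos(C/0.2956) = 0.0872
arm 2 (φ=120.0°): x'=0.0433, y'=-0.0751
  A=0.1167, B=-0.2716, C=(l²−L²−A²−y'²−z²)/(2L)=0.0924
  θ2 = atan2(B,A) + arccos(C/0.2956) = 0.0878
rotate P by −φ3: (-0.0867, 0.0000, -0.2716)
  e−x'=0.2467;  (l²−L²−(e−x')²−y'²−z²)/2L = -0.0810
  γ=atan2(-0.2716,0.2467)=-0.8333;  ψ=arccos(-0.2208)=1.7934;  θ3=γ+ψ≈0.9601

θ₁ = 0.0872, θ₂ = 0.0878, θ₃ = 0.9601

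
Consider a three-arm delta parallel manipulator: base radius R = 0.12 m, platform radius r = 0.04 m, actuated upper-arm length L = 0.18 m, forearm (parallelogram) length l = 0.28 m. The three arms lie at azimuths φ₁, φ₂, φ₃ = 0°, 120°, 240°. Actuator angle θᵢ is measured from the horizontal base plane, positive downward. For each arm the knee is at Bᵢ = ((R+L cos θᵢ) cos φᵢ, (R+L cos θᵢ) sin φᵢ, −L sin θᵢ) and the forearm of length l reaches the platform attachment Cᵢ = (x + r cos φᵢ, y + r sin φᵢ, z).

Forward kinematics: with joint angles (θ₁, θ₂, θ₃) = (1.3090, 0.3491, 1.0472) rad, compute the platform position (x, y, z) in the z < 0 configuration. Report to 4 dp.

(-0.1029, 0.0865, -0.3090)

arm 1 at φ=0.0°: (R−r)+L cos θ1 = 0.1266;  S1 = (0.1266, 0.0000, -0.1739)
φ2=120.0°: virtual centre (-0.1246, 0.2158, -0.0616), radius l
φ3=240.0°: virtual centre (-0.0850, -0.1472, -0.1559), radius l
subtract pairs → two planes through P
linear system: -0.5023x+0.4315y = 0.0196−0.2246z; -0.4232x+-0.2944y = 0.0069−0.0360z
det = 0.3305;  x = -0.0265+0.2470z,  y = 0.0145+-0.2329z
sphere 1 gives Az²+Bz+C=0 with A=1.1153, B=0.2653, C=-0.0245;  B²−4AC=0.1797;  roots -0.3090, 0.0711;  negative root z = -0.3090
x = -0.1029, y = 0.0865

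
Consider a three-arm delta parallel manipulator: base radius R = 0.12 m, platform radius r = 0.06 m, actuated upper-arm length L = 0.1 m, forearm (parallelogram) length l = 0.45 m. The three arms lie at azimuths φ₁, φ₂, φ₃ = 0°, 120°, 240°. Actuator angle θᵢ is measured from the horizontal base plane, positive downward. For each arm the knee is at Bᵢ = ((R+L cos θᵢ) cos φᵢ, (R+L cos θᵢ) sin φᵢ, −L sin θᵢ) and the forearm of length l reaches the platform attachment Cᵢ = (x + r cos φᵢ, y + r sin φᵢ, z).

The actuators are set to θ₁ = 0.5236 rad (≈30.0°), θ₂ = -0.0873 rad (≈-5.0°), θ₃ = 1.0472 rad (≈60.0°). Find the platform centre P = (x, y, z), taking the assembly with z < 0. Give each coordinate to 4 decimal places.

(0.0000, 0.1888, -0.4313)

O1 = (0.1466·cos0.0°, 0.1466·sin0.0°, -0.0500) = (0.1466, 0.0000, -0.0500)
O2 = (0.1596·cos120.0°, 0.1596·sin120.0°, 0.0087) = (-0.0798, 0.1382, 0.0087)
φ3=240.0°: virtual centre (-0.0550, -0.0953, -0.0866), radius l
subtract pairs → two planes through P
[-0.4528 0.2765 0.1174]·P = 0.0016;  [-0.4032 -0.1905 -0.0732]·P = -0.0044
det = 0.1977;  x = 0.0046+0.0108z,  y = 0.0132+-0.4071z
into |P−O₁|² = l²: 1.1658z² + 0.0862z + -0.1797 = 0;  Δ = 0.8453;  z = -0.4313 or 0.3574 → z<0 root = -0.4313
x = 0.0000, y = 0.1888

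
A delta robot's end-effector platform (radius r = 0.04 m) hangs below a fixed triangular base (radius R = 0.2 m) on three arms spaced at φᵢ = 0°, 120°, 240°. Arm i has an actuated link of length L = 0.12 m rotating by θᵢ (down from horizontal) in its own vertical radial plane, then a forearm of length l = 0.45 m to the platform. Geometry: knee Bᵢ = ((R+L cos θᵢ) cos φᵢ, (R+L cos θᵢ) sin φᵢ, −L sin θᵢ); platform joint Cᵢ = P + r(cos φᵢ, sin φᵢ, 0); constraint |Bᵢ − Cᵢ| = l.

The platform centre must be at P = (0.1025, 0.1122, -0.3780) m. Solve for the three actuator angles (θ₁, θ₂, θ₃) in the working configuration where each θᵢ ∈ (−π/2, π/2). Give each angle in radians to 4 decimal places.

θ₁ = -0.1743, θ₂ = 0.1745, θ₃ = 1.1348

rotate P by −φ1: (0.1025, 0.1122, -0.3780)
  A=0.0575, B=-0.3780, C=(l²−L²−A²−y'²−z²)/(2L)=0.1222
  √(A²+B²)=0.3823;  θ1 = -1.4198+1.2456 ≈ -0.1743
arm 2 (φ=120.0°): x'=0.0459, y'=-0.1449
  e−x'=0.1141;  (l²−L²−(e−x')²−y'²−z²)/2L = 0.0467
  √(A²+B²)=0.3948;  θ2 = -1.2777+1.4522 ≈ 0.1745
φ3=240.0° → target in arm frame (-0.1484, 0.0327)
  e−x'=0.3084;  (l²−L²−(e−x')²−y'²−z²)/2L = -0.2124
  γ=atan2(-0.3780,0.3084)=-0.8864;  ψ=arccos(-0.4353)=2.0212;  θ3=γ+ψ≈1.1348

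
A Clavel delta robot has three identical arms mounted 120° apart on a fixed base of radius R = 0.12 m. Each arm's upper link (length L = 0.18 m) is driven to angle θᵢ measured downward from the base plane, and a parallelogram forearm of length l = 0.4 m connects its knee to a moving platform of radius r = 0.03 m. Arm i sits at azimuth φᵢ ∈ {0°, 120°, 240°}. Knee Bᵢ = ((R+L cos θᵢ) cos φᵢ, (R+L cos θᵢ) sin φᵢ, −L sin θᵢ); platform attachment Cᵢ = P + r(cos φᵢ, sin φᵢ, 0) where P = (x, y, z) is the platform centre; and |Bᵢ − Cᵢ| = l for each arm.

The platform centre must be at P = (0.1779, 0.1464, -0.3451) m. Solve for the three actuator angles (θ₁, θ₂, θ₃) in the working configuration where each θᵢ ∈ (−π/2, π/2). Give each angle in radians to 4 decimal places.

φ1=0.0° → target in arm frame (0.1779, 0.1464)
  A=-0.0879, B=-0.3451, C=(l²−L²−A²−y'²−z²)/(2L)=-0.0574
  θ1 = atan2(B,A) + arccos(C/0.3561) = -0.0876
rotate P by −φ2: (0.0378, -0.2273, -0.3451)
  A=0.0522, B=-0.3451, C=(l²−L²−A²−y'²−z²)/(2L)=-0.1274
  θ2 = atan2(B,A) + arccos(C/0.3490) = 0.5237
arm 3 (φ=240.0°): x'=-0.2157, y'=0.0809
  e−x'=0.3057;  (l²−L²−(e−x')²−y'²−z²)/2L = -0.2542
  θ3 = atan2(B,A) + arccos(C/0.4611) = 1.3089

θ₁ = -0.0876, θ₂ = 0.5237, θ₃ = 1.3089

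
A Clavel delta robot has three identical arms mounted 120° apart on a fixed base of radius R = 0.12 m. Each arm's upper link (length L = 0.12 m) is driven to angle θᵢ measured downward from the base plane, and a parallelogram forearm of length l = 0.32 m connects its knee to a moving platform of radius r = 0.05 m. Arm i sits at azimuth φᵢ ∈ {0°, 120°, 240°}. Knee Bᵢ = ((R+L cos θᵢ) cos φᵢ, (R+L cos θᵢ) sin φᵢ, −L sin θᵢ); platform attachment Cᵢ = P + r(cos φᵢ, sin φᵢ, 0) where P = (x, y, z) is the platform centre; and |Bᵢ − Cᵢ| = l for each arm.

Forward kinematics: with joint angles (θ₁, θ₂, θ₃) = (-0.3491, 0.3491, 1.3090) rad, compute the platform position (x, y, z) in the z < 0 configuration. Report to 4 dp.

S1 = (0.1828·cos0.0°, 0.1828·sin0.0°, 0.0410) = (0.1828, 0.0000, 0.0410)
arm 2 at φ=120.0°: e+L cos θ2 = 0.1828;  S2 = (-0.0914, 0.1583, -0.0410)
arm 3 at φ=240.0°: e+L cos θ3 = 0.1011;  S3 = (-0.0505, -0.0875, -0.1159)
eliminate P² terms by subtracting sphere 1 from 2 and 3
[-0.5483 0.3166 -0.1642]·P = 0.0000;  [-0.4666 -0.1750 -0.3139]·P = -0.0114
det = 0.2437;  x = 0.0149+-0.5258z,  y = 0.0257+-0.3920z
sphere 1 gives Az²+Bz+C=0 with A=1.4301, B=0.0743, C=-0.0719;  B²−4AC=0.4166;  roots -0.2516, 0.1997;  negative root z = -0.2516
x = 0.1472, y = 0.1244

(0.1472, 0.1244, -0.2516)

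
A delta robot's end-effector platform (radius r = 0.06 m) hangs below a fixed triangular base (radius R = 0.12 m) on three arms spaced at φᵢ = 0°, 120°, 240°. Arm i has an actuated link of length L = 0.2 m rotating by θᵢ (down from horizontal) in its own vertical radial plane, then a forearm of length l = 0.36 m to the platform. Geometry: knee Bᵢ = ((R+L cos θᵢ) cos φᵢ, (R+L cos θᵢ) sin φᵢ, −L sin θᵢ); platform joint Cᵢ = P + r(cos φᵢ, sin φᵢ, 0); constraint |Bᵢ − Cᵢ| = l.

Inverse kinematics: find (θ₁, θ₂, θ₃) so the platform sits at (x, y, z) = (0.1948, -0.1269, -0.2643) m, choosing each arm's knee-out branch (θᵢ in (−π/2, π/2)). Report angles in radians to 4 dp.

φ1=0.0° → target in arm frame (0.1948, -0.1269)
  A=-0.1348, B=-0.2643, C=(l²−L²−A²−y'²−z²)/(2L)=-0.0363
  θ1 = atan2(B,A) + arccos(C/0.2967) = -0.3489
rotate P by −φ2: (-0.2073, -0.1053, -0.2643)
  e−x'=0.2673;  (l²−L²−(e−x')²−y'²−z²)/2L = -0.1570
  θ2 = atan2(B,A) + arccos(C/0.3759) = 1.2218
φ3=240.0° → target in arm frame (0.0125, 0.2322)
  A cos θ + B sin θ = C:  0.0475·cos θ + -0.2643·sin θ = -0.0910
  θ3 = atan2(B,A) + arccos(C/0.2685) = 0.5236

θ₁ = -0.3489, θ₂ = 1.2218, θ₃ = 0.5236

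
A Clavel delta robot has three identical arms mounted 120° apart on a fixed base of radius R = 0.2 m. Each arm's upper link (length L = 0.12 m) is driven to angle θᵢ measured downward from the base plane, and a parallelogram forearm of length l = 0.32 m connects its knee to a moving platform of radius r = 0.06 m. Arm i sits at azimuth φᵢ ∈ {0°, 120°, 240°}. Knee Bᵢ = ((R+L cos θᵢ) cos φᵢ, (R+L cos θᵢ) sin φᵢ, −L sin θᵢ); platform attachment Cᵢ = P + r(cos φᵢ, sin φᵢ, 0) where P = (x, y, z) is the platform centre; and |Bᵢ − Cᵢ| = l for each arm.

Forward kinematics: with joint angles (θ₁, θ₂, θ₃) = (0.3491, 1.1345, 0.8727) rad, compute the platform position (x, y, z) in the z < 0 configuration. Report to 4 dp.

(0.0708, -0.0276, -0.3028)

φ1=0.0°: virtual centre (0.2528, 0.0000, -0.0410), radius l
φ2=120.0°: virtual centre (-0.0954, 0.1652, -0.1088), radius l
arm 3 at φ=240.0°: e+L cos θ3 = 0.2171;  centre 3 = (-0.1086, -0.1880, -0.0919)
subtract pairs → two planes through P
[-0.6962 0.3303 -0.1354]·P = -0.0174;  [-0.7227 -0.3761 -0.1018]·P = -0.0100
det = 0.5005;  x = 0.0196+-0.1689z,  y = -0.0112+0.0540z
into |P−centre ₁|² = l²: 1.0314z² + 0.1596z + -0.0462 = 0;  Δ = 0.2163;  z = -0.3028 or 0.1481 → z<0 root = -0.3028
x = 0.0708, y = -0.0276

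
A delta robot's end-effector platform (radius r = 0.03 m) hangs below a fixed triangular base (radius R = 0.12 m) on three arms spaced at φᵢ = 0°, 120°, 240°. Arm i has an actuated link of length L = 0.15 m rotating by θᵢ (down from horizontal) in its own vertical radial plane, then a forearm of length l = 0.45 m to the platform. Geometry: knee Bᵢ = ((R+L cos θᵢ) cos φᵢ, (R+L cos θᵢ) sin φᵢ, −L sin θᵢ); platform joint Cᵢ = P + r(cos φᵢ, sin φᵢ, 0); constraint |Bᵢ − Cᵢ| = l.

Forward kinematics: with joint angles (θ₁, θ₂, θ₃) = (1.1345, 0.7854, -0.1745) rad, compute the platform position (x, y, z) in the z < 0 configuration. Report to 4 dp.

φ1=0.0°: virtual centre (0.1534, 0.0000, -0.1359), radius l
S2 = (0.1961·cos120.0°, 0.1961·sin120.0°, -0.1061) = (-0.0980, 0.1698, -0.1061)
φ3=240.0°: virtual centre (-0.1189, -0.2059, 0.0260), radius l
subtract pairs → two planes through P
[-0.5028 0.3396 0.0598]·P = 0.0077;  [-0.5445 -0.4117 0.3240]·P = 0.0152
Cramer: x(z) = -0.0212+0.3435z;  y(z) = -0.0088+0.3326z
sphere 1 gives Az²+Bz+C=0 with A=1.2286, B=0.1461, C=-0.1535;  B²−4AC=0.7755;  roots -0.4178, 0.2989;  negative root z = -0.4178
x = -0.1647, y = -0.1478

(-0.1647, -0.1478, -0.4178)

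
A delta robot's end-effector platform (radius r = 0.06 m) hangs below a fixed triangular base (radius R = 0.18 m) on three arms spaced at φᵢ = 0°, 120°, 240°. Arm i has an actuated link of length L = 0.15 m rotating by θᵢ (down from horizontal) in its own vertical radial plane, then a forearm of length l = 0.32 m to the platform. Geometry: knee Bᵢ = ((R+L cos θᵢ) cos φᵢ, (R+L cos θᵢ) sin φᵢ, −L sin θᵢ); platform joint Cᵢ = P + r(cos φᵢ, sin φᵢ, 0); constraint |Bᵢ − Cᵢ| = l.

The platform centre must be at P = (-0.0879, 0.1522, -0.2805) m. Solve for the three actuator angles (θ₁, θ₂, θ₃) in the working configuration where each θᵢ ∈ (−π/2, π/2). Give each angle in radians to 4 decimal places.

arm 1 (φ=0.0°): x'=-0.0879, y'=0.1522
  e−x'=0.2079;  (l²−L²−(e−x')²−y'²−z²)/2L = -0.2172
  √(A²+B²)=0.3491;  θ1 = -0.9330+2.2423 ≈ 1.3093
φ2=120.0° → target in arm frame (0.1758, 0.0000)
  A cos θ + B sin θ = C:  -0.0558·cos θ + -0.2805·sin θ = -0.0063
  √(A²+B²)=0.2860;  θ2 = -1.7670+1.5928 ≈ -0.1742
arm 3 (φ=240.0°): x'=-0.0879, y'=-0.1522
  e−x'=0.2079;  (l²−L²−(e−x')²−y'²−z²)/2L = -0.2172
  √(A²+B²)=0.3491;  θ3 = -0.9331+2.2422 ≈ 1.3092

θ₁ = 1.3093, θ₂ = -0.1742, θ₃ = 1.3092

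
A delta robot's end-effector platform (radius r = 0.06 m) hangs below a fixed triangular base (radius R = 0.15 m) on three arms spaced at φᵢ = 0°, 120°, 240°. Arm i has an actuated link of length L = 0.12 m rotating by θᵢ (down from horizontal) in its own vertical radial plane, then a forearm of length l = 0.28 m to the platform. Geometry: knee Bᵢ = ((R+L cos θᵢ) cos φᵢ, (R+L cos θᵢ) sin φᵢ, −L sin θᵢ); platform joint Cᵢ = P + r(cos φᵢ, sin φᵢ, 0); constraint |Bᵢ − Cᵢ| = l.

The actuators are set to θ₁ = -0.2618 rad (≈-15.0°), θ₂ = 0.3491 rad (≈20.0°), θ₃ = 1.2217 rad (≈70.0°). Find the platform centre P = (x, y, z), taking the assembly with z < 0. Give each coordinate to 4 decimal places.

arm 1 at φ=0.0°: (R−r)+L cos θ1 = 0.2059;  centre 1 = (0.2059, 0.0000, 0.0311)
centre 2 = (0.2028·cos120.0°, 0.2028·sin120.0°, -0.0410) = (-0.1014, 0.1756, -0.0410)
arm 3 at φ=240.0°: (R−r)+L cos θ3 = 0.1310;  centre 3 = (-0.0655, -0.1135, -0.1128)
eliminate P² terms by subtracting sphere 1 from 2 and 3
plane₁₂: -0.6146x+0.3512y+-0.1442z = -0.0006
Cramer: x(z) = 0.0147-0.4051z;  y(z) = 0.0242-0.2983z
quadratic in z: (1.2531)z²+(0.0784)z+(-0.0403)=0, √Δ=0.4562 → z ∈ {-0.2133, 0.1508}; z = -0.2133 (taking z<0)
x = 0.1011, y = 0.0878

(0.1011, 0.0878, -0.2133)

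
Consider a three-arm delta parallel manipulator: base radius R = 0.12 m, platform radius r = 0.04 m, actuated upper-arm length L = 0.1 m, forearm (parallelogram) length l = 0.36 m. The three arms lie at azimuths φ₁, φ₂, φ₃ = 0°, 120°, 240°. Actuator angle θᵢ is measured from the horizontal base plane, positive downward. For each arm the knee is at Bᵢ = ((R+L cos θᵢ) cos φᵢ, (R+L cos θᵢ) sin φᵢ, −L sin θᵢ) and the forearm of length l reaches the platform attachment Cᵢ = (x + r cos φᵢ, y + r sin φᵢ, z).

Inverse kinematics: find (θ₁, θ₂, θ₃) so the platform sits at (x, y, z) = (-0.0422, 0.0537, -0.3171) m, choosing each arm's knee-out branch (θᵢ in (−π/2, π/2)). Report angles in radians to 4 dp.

θ₁ = 0.3497, θ₂ = -0.2617, θ₃ = 0.2623

arm 1 (φ=0.0°): x'=-0.0422, y'=0.0537
  A=0.1222, B=-0.3171, C=(l²−L²−A²−y'²−z²)/(2L)=0.0062
  √(A²+B²)=0.3398;  θ1 = -1.2030+1.5527 ≈ 0.3497
φ2=120.0° → target in arm frame (0.0676, 0.0097)
  A cos θ + B sin θ = C:  0.0124·cos θ + -0.3171·sin θ = 0.0940
  √(A²+B²)=0.3173;  θ2 = -1.5317+1.2701 ≈ -0.2617
arm 3 (φ=240.0°): x'=-0.0254, y'=-0.0634
  e−x'=0.1054;  (l²−L²−(e−x')²−y'²−z²)/2L = 0.0196
  θ3 = atan2(B,A) + arccos(C/0.3342) = 0.2623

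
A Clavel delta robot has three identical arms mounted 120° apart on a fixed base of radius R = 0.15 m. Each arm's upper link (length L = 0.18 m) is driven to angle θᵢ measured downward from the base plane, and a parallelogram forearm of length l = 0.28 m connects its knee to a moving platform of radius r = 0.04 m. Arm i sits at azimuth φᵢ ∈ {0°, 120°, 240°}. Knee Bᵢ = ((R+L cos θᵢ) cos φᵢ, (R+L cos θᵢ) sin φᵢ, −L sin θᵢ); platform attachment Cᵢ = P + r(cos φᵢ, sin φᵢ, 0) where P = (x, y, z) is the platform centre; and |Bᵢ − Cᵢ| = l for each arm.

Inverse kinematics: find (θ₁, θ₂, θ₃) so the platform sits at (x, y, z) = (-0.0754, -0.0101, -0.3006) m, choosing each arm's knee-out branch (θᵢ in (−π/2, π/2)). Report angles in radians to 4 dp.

rotate P by −φ1: (-0.0754, -0.0101, -0.3006)
  e−x'=0.1854;  (l²−L²−(e−x')²−y'²−z²)/2L = -0.2190
  γ=atan2(-0.3006,0.1854)=-1.0181;  ψ=arccos(-0.6201)=2.2396;  θ1=γ+ψ≈1.2215
rotate P by −φ2: (0.0290, 0.0703, -0.3006)
  A=0.0810, B=-0.3006, C=(l²−L²−A²−y'²−z²)/(2L)=-0.1552
  θ2 = atan2(B,A) + arccos(C/0.3113) = 0.7853
rotate P by −φ3: (0.0464, -0.0602, -0.3006)
  A=0.0636, B=-0.3006, C=(l²−L²−A²−y'²−z²)/(2L)=-0.1445
  √(A²+B²)=0.3072;  θ3 = -1.3624+2.0605 ≈ 0.6981

θ₁ = 1.2215, θ₂ = 0.7853, θ₃ = 0.6981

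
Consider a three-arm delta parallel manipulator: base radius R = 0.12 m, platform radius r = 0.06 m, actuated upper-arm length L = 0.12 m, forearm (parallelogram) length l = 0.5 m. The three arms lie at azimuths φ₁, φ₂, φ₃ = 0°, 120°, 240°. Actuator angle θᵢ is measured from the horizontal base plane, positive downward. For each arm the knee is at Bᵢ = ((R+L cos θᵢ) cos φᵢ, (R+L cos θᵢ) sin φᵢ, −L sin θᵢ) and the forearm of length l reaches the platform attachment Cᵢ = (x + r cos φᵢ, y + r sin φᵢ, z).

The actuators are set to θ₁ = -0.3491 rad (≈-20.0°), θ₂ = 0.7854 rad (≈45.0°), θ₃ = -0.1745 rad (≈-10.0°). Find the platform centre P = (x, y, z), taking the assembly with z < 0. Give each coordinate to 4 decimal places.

arm 1 at φ=0.0°: ρ1 = 0.1728;  O1 = (0.1728, 0.0000, 0.0410)
arm 2 at φ=120.0°: ρ2 = 0.1449;  O2 = (-0.0724, 0.1254, -0.0849)
O3 = (0.1782·cos240.0°, 0.1782·sin240.0°, 0.0208) = (-0.0891, -0.1543, 0.0208)
subtract pairs → two planes through P
plane₁₂: -0.4904x+0.2509y+-0.2518z = -0.0033
det = 0.2827;  x = 0.0031+-0.3107z,  y = -0.0073+0.3963z
sphere 1 gives Az²+Bz+C=0 with A=1.2536, B=0.0175, C=-0.2195;  B²−4AC=1.1008;  roots -0.4255, 0.4115;  negative root z = -0.4255
x = 0.1353, y = -0.1759

(0.1353, -0.1759, -0.4255)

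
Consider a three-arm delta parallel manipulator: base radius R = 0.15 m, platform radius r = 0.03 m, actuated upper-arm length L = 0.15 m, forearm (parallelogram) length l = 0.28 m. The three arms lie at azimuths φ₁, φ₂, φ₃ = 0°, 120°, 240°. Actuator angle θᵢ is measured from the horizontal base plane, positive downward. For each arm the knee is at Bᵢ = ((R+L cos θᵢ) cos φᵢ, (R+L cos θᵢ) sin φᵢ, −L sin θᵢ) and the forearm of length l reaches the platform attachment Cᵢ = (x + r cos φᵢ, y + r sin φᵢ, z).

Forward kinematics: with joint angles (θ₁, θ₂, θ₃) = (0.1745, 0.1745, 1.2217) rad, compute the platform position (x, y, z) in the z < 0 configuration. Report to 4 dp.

(0.0529, 0.0917, -0.1805)

O1 = (0.2677·cos0.0°, 0.2677·sin0.0°, -0.0260) = (0.2677, 0.0000, -0.0260)
arm 2 at φ=120.0°: e+L cos θ2 = 0.2677;  O2 = (-0.1339, 0.2319, -0.0260)
φ3=240.0°: virtual centre (-0.0857, -0.1484, -0.1410), radius l
|O₂|²−|O₁|² = 0.0000;  |O₃|²−|O₁|² = -0.0231
plane₁₂: -0.8032x+0.4637y+0.0000z = 0.0000
det = 0.5660;  x = 0.0190+-0.1883z,  y = 0.0328+-0.3261z
into |P−O₁|² = l²: 1.1418z² + 0.1243z + -0.0148 = 0;  Δ = 0.0829;  z = -0.1805 or 0.0716 → z<0 root = -0.1805
x = 0.0529, y = 0.0917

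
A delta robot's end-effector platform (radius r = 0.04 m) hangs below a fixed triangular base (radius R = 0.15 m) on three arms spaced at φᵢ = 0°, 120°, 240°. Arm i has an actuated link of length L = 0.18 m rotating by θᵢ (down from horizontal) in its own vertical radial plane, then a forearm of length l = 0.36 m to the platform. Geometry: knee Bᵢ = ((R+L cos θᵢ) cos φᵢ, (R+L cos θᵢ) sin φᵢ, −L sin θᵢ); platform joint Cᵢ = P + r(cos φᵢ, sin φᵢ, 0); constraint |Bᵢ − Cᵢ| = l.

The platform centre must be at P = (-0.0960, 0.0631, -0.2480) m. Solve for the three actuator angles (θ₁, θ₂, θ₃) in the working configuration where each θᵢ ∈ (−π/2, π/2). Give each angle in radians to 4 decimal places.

rotate P by −φ1: (-0.0960, 0.0631, -0.2480)
  A cos θ + B sin θ = C:  0.2060·cos θ + -0.2480·sin θ = -0.0298
  √(A²+B²)=0.3224;  θ1 = -0.8776+1.6633 ≈ 0.7857
φ2=120.0° → target in arm frame (0.1026, 0.0516)
  e−x'=0.0074;  (l²−L²−(e−x')²−y'²−z²)/2L = 0.0916
  γ=atan2(-0.2480,0.0074)=-1.5412;  ψ=arccos(0.3692)=1.1926;  θ2=γ+ψ≈-0.3486
arm 3 (φ=240.0°): x'=-0.0066, y'=-0.1147
  e−x'=0.1166;  (l²−L²−(e−x')²−y'²−z²)/2L = 0.0248
  √(A²+B²)=0.2741;  θ3 = -1.1312+1.4801 ≈ 0.3489

θ₁ = 0.7857, θ₂ = -0.3486, θ₃ = 0.3489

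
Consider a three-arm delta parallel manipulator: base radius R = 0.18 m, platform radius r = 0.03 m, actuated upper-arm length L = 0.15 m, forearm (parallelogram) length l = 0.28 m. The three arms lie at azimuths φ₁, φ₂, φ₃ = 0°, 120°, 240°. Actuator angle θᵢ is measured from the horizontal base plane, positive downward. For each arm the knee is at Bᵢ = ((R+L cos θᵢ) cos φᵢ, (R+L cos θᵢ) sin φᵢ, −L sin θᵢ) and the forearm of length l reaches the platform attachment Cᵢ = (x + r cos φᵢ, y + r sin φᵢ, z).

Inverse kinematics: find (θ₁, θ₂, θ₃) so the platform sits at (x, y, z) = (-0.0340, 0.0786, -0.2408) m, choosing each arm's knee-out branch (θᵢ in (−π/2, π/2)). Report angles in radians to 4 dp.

arm 1 (φ=0.0°): x'=-0.0340, y'=0.0786
  A=0.1840, B=-0.2408, C=(l²−L²−A²−y'²−z²)/(2L)=-0.1404
  θ1 = atan2(B,A) + arccos(C/0.3031) = 1.1342
arm 2 (φ=120.0°): x'=0.0851, y'=-0.0099
  A cos θ + B sin θ = C:  0.0649·cos θ + -0.2408·sin θ = -0.0213
  γ=atan2(-0.2408,0.0649)=-1.3074;  ψ=arccos(-0.0855)=1.6564;  θ2=γ+ψ≈0.3490
rotate P by −φ3: (-0.0511, -0.0687, -0.2408)
  e−x'=0.2011;  (l²−L²−(e−x')²−y'²−z²)/2L = -0.1575
  γ=atan2(-0.2408,0.2011)=-0.8751;  ψ=arccos(-0.5019)=2.0966;  θ3=γ+ψ≈1.2216

θ₁ = 1.1342, θ₂ = 0.3490, θ₃ = 1.2216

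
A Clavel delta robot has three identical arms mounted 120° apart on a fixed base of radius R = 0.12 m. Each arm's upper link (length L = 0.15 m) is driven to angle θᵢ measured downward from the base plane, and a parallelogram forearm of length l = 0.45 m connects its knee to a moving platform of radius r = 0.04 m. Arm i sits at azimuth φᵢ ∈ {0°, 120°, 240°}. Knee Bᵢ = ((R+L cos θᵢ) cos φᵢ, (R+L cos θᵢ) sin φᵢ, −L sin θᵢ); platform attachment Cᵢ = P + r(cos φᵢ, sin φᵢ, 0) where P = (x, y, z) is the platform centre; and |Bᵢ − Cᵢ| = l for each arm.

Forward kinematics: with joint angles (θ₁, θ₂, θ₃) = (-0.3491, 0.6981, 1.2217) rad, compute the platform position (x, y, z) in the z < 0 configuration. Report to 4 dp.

centre 1 = (0.2210·cos0.0°, 0.2210·sin0.0°, 0.0513) = (0.2210, 0.0000, 0.0513)
arm 2 at φ=120.0°: ρ2 = 0.1949;  centre 2 = (-0.0975, 0.1688, -0.0964)
centre 3 = (0.1313·cos240.0°, 0.1313·sin240.0°, -0.1410) = (-0.0657, -0.1137, -0.1410)
subtract pairs → two planes through P
plane₁₂: -0.6368x+0.3376y+-0.2954z = -0.0042
det = 0.3383;  x = 0.0171+-0.5823z,  y = 0.0199+-0.2232z
quadratic in z: (1.3888)z²+(0.1259)z+(-0.1579)=0, √Δ=0.9451 → z ∈ {-0.3855, 0.2949}; z = -0.3855 (taking z<0)
x = 0.2416, y = 0.1060

(0.2416, 0.1060, -0.3855)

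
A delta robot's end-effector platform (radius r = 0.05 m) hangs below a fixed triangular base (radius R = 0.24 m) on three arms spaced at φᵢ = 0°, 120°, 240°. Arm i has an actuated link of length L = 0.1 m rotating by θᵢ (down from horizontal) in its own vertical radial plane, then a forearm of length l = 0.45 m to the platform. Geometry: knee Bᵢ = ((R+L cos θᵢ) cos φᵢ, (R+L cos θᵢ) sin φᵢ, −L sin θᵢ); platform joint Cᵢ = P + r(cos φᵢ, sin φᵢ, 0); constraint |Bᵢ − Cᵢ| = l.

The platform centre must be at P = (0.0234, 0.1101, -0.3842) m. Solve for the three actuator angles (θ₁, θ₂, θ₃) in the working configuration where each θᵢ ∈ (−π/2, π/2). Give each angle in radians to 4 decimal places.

φ1=0.0° → target in arm frame (0.0234, 0.1101)
  A=0.1666, B=-0.3842, C=(l²−L²−A²−y'²−z²)/(2L)=0.0251
  √(A²+B²)=0.4188;  θ1 = -1.1616+1.5109 ≈ 0.3493
rotate P by −φ2: (0.0836, -0.0753, -0.3842)
  A cos θ + B sin θ = C:  0.1064·cos θ + -0.3842·sin θ = 0.1395
  θ2 = atan2(B,A) + arccos(C/0.3986) = -0.0876
rotate P by −φ3: (-0.1070, -0.0348, -0.3842)
  A cos θ + B sin θ = C:  0.2970·cos θ + -0.3842·sin θ = -0.2228
  θ3 = atan2(B,A) + arccos(C/0.4856) = 1.1348

θ₁ = 0.3493, θ₂ = -0.0876, θ₃ = 1.1348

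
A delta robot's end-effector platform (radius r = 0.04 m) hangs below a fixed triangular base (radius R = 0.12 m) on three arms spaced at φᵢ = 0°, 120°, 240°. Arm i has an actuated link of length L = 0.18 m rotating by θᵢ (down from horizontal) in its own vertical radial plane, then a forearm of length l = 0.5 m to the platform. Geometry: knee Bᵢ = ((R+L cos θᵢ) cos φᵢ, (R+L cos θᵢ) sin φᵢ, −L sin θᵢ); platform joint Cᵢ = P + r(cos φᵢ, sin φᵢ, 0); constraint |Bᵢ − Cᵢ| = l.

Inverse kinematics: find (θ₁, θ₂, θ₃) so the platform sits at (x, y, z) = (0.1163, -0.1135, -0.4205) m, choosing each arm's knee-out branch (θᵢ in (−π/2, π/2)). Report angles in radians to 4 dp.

arm 1 (φ=0.0°): x'=0.1163, y'=-0.1135
  e−x'=-0.0363;  (l²−L²−(e−x')²−y'²−z²)/2L = 0.0738
  γ=atan2(-0.4205,-0.0363)=-1.6569;  ψ=arccos(0.1749)=1.3950;  θ1=γ+ψ≈-0.2619
φ2=120.0° → target in arm frame (-0.1564, -0.0440)
  e−x'=0.2364;  (l²−L²−(e−x')²−y'²−z²)/2L = -0.0474
  γ=atan2(-0.4205,0.2364)=-1.0586;  ψ=arccos(-0.0982)=1.6692;  θ2=γ+ψ≈0.6106
rotate P by −φ3: (0.0401, 0.1575, -0.4205)
  A cos θ + B sin θ = C:  0.0399·cos θ + -0.4205·sin θ = 0.0400
  θ3 = atan2(B,A) + arccos(C/0.4224) = -0.0003

θ₁ = -0.2619, θ₂ = 0.6106, θ₃ = -0.0003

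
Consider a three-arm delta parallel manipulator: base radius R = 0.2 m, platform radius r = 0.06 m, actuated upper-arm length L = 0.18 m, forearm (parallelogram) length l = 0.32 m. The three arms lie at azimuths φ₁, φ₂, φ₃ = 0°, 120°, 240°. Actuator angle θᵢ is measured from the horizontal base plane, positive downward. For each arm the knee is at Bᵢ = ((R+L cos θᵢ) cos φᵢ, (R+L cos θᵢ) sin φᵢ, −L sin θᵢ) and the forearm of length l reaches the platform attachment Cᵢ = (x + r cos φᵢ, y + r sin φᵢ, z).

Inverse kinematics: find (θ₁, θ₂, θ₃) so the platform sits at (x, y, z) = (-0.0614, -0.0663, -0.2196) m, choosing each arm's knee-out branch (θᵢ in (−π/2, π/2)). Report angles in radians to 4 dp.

arm 1 (φ=0.0°): x'=-0.0614, y'=-0.0663
  A=0.2014, B=-0.2196, C=(l²−L²−A²−y'²−z²)/(2L)=-0.0644
  θ1 = atan2(B,A) + arccos(C/0.2980) = 0.9600
rotate P by −φ2: (-0.0267, 0.0863, -0.2196)
  A cos θ + B sin θ = C:  0.1667·cos θ + -0.2196·sin θ = -0.0374
  θ2 = atan2(B,A) + arccos(C/0.2757) = 0.7855
φ3=240.0° → target in arm frame (0.0881, -0.0200)
  A=0.0519, B=-0.2196, C=(l²−L²−A²−y'²−z²)/(2L)=0.0519
  √(A²+B²)=0.2256;  θ3 = -1.3388+1.3387 ≈ -0.0001

θ₁ = 0.9600, θ₂ = 0.7855, θ₃ = -0.0001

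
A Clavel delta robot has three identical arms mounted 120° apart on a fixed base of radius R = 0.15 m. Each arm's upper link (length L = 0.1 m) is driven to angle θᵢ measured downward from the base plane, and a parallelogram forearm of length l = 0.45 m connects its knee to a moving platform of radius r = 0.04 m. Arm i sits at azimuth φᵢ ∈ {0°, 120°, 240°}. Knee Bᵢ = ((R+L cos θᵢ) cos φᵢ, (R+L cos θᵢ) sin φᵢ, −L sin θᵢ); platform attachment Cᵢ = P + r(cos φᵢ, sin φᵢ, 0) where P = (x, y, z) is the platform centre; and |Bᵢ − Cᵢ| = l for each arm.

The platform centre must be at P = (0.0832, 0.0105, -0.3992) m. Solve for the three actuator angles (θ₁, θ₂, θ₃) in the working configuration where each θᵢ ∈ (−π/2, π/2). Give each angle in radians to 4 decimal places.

rotate P by −φ1: (0.0832, 0.0105, -0.3992)
  A cos θ + B sin θ = C:  0.0268·cos θ + -0.3992·sin θ = 0.1616
  θ1 = atan2(B,A) + arccos(C/0.4001) = -0.3486
φ2=120.0° → target in arm frame (-0.0325, -0.0773)
  A=0.1425, B=-0.3992, C=(l²−L²−A²−y'²−z²)/(2L)=0.0343
  √(A²+B²)=0.4239;  θ2 = -1.2279+1.4898 ≈ 0.2619
φ3=240.0° → target in arm frame (-0.0507, 0.0668)
  e−x'=0.1607;  (l²−L²−(e−x')²−y'²−z²)/2L = 0.0143
  γ=atan2(-0.3992,0.1607)=-1.1881;  ψ=arccos(0.0332)=1.5376;  θ3=γ+ψ≈0.3495

θ₁ = -0.3486, θ₂ = 0.2619, θ₃ = 0.3495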